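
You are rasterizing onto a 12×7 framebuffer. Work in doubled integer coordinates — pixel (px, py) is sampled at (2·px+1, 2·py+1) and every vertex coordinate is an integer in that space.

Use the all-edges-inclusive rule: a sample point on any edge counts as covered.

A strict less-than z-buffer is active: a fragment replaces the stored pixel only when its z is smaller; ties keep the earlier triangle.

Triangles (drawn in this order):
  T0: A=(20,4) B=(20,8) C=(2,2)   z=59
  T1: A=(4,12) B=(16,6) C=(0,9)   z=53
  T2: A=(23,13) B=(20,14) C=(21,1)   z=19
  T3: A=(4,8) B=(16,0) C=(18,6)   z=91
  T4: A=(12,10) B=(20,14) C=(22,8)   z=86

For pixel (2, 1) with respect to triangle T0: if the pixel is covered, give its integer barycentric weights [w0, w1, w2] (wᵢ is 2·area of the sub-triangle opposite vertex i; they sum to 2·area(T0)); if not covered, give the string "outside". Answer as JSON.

T0:
  2·area = 72
  edge (20, 4)→(20, 8): d=(0,4) inclusive
  edge (20, 8)→(2, 2): d=(-18,-6) inclusive
  edge (2, 2)→(20, 4): d=(18,2) inclusive
    (2,1)@(5, 3): e=[60,0,12] → X  [on edge]
    (3,1)@(7, 3): e=[52,12,8] → X
    (4,1)@(9, 3): e=[44,24,4] → X
    (5,1)@(11, 3): e=[36,36,0] → X  [on edge]
    (6,1)@(13, 3): e=[28,48,-4] → .
    (2,2)@(5, 5): e=[60,-36,48] → .
    (3,2)@(7, 5): e=[52,-24,44] → .
    (4,2)@(9, 5): e=[44,-12,40] → .
    (5,2)@(11, 5): e=[36,0,36] → X  [on edge]
    (6,2)@(13, 5): e=[28,12,32] → X
    (7,2)@(15, 5): e=[20,24,28] → X
    (8,2)@(17, 5): e=[12,36,24] → X
    (8,3)@(17, 7): e=[12,0,60] → X  [on edge]
    (11,4)@(23, 9): e=[-12,0,84] → .  [on edge]
  covered (11 px):
    . . . . . . . . . . . .
    . . X X X X . . . . . .
    . . . . . X X X X X . .
    . . . . . . . . X X . .
    . . . . . . . . . . . .
    . . . . . . . . . . . .
    . . . . . . . . . . . .
T1:
  2·area = 60  (B↔C swapped to make it positive)
  edge (4, 12)→(0, 9): d=(-4,-3) inclusive
  edge (0, 9)→(16, 6): d=(16,-3) inclusive
  edge (16, 6)→(4, 12): d=(-12,6) inclusive
    (5,3)@(11, 7): e=[41,1,18] → X
    (6,3)@(13, 7): e=[47,7,6] → X
    (7,3)@(15, 7): e=[53,13,-6] → .
    (0,4)@(1, 9): e=[3,3,54] → X
    (1,4)@(3, 9): e=[9,9,42] → X
    (2,4)@(5, 9): e=[15,15,30] → X
    (3,4)@(7, 9): e=[21,21,18] → X
    (4,4)@(9, 9): e=[27,27,6] → X
    (5,4)@(11, 9): e=[33,33,-6] → .
    (6,4)@(13, 9): e=[39,39,-18] → .
    (0,5)@(1, 11): e=[-5,35,30] → .
    (1,5)@(3, 11): e=[1,41,18] → X
  covered (9 px):
    . . . . . . . . . . . .
    . . . . . . . . . . . .
    . . . . . . . . . . . .
    . . . . . X X . . . . .
    X X X X X . . . . . . .
    . X X . . . . . . . . .
    . . . . . . . . . . . .
T2:
  2·area = 38
  edge (23, 13)→(20, 14): d=(-3,1) inclusive
  edge (20, 14)→(21, 1): d=(1,-13) inclusive
  edge (21, 1)→(23, 13): d=(2,12) inclusive
    (10,0)@(21, 1): e=[38,0,0] → X  [on edge]
    (11,0)@(23, 1): e=[36,26,-24] → .
    (10,1)@(21, 3): e=[32,2,4] → X
    (11,1)@(23, 3): e=[30,28,-20] → .
    (10,2)@(21, 5): e=[26,4,8] → X
    (11,2)@(23, 5): e=[24,30,-16] → .
    (10,3)@(21, 7): e=[20,6,12] → X
    (11,3)@(23, 7): e=[18,32,-12] → .
    (10,4)@(21, 9): e=[14,8,16] → X
    (11,4)@(23, 9): e=[12,34,-8] → .
    (10,5)@(21, 11): e=[8,10,20] → X
    (11,5)@(23, 11): e=[6,36,-4] → .
    (11,6)@(23, 13): e=[0,38,0] → X  [on edge]
  covered (8 px):
    . . . . . . . . . . X .
    . . . . . . . . . . X .
    . . . . . . . . . . X .
    . . . . . . . . . . X .
    . . . . . . . . . . X .
    . . . . . . . . . . X .
    . . . . . . . . . . X X
T3:
  2·area = 88
  edge (4, 8)→(16, 0): d=(12,-8) inclusive
  edge (16, 0)→(18, 6): d=(2,6) inclusive
  edge (18, 6)→(4, 8): d=(-14,2) inclusive
    (7,0)@(15, 1): e=[4,8,76] → X
    (8,0)@(17, 1): e=[20,-4,72] → .
    (6,1)@(13, 3): e=[12,24,52] → X
    (8,1)@(17, 3): e=[44,0,44] → X  [on edge]
    (9,1)@(19, 3): e=[60,-12,40] → .
    (4,2)@(9, 5): e=[4,52,32] → X
    (5,2)@(11, 5): e=[20,40,28] → X
    (9,2)@(19, 5): e=[84,-8,12] → .
    (3,3)@(7, 7): e=[12,68,8] → X
    (5,3)@(11, 7): e=[44,44,0] → X  [on edge]
    (6,3)@(13, 7): e=[60,32,-4] → .
    (7,3)@(15, 7): e=[76,20,-8] → .
    (9,4)@(19, 9): e=[132,0,-44] → .  [on edge]
  covered (12 px):
    . . . . . . . X . . . .
    . . . . . . X X X . . .
    . . . . X X X X X . . .
    . . . X X X . . . . . .
    . . . . . . . . . . . .
    . . . . . . . . . . . .
    . . . . . . . . . . . .
T4:
  2·area = 56  (B↔C swapped to make it positive)
  edge (12, 10)→(22, 8): d=(10,-2) inclusive
  edge (22, 8)→(20, 14): d=(-2,6) inclusive
  edge (20, 14)→(12, 10): d=(-8,-4) inclusive
    (11,2)@(23, 5): e=[-28,0,84] → .  [on edge]
    (8,4)@(17, 9): e=[0,28,28] → X  [on edge]
    (9,4)@(19, 9): e=[4,16,36] → X
    (10,4)@(21, 9): e=[8,4,44] → X
    (11,4)@(23, 9): e=[12,-8,52] → .
    (3,5)@(7, 11): e=[0,84,-28] → .  [on edge]
    (7,5)@(15, 11): e=[16,36,4] → X
    (10,5)@(21, 11): e=[28,0,28] → X  [on edge]
    (11,5)@(23, 11): e=[32,-12,36] → .
    (7,6)@(15, 13): e=[36,32,-12] → .
    (8,6)@(17, 13): e=[40,20,-4] → .
    (9,6)@(19, 13): e=[44,8,4] → X
  covered (8 px):
    . . . . . . . . . . . .
    . . . . . . . . . . . .
    . . . . . . . . . . . .
    . . . . . . . . . . . .
    . . . . . . . . X X X .
    . . . . . . . X X X X .
    . . . . . . . . . X . .

Result: [0,12,60]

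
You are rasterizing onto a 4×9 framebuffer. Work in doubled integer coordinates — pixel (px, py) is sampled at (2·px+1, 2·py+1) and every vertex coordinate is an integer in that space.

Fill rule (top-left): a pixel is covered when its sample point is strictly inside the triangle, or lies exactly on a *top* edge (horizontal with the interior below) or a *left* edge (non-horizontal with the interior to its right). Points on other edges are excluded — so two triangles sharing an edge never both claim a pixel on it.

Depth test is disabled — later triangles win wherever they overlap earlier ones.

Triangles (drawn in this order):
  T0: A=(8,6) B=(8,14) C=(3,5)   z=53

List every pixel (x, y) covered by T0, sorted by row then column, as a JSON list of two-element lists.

T0:
  2·area = 40
  edge (8, 6)→(8, 14): d=(0,8) right/bottom  bias=-1
  edge (8, 14)→(3, 5): d=(-5,-9) top-left  bias=+0
  edge (3, 5)→(8, 6): d=(5,1) right/bottom  bias=-1
    (1,2)@(3, 5): e=[40,0,0] → ·  [on edge]
    (2,3)@(5, 7): e=[24,8,8] → █
    (3,3)@(7, 7): e=[8,26,6] → █
    (2,4)@(5, 9): e=[24,-2,18] → ·
    (3,4)@(7, 9): e=[8,16,16] → █
    (3,5)@(7, 11): e=[8,6,26] → █
    (3,6)@(7, 13): e=[8,-4,36] → ·
  covered (4 px):
    · · · ·
    · · · ·
    · · · ·
    · · █ █
    · · · █
    · · · █
    · · · ·
    · · · ·
    · · · ·

Result: [[2,3],[3,3],[3,4],[3,5]]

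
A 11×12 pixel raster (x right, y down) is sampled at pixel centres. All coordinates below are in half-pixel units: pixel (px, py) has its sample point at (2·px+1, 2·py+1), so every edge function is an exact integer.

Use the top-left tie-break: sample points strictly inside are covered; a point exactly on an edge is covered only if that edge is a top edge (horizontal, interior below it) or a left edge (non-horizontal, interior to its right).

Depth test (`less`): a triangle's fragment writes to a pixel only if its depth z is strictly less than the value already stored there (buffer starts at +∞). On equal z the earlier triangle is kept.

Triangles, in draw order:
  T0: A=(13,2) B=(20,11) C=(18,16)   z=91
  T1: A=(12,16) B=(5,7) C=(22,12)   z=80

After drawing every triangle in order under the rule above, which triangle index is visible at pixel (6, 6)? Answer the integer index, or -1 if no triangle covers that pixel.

T0:
  2·area = 53
  edge (13, 2)→(20, 11): d=(7,9) right/bottom  bias=-1
  edge (20, 11)→(18, 16): d=(-2,5) right/bottom  bias=-1
  edge (18, 16)→(13, 2): d=(-5,-14) top-left  bias=+0
    (7,2)@(15, 5): e=[3,37,13] → X
    (8,2)@(17, 5): e=[-15,27,41] → .
    (7,3)@(15, 7): e=[17,33,3] → X
    (8,3)@(17, 7): e=[-1,23,31] → .
    (7,4)@(15, 9): e=[31,29,-7] → .
    (8,4)@(17, 9): e=[13,19,21] → X
    (9,4)@(19, 9): e=[-5,9,49] → .
    (8,5)@(17, 11): e=[27,15,11] → X
    (9,5)@(19, 11): e=[9,5,39] → X
    (10,5)@(21, 11): e=[-9,-5,67] → .
    (8,6)@(17, 13): e=[41,11,1] → X
    (10,6)@(21, 13): e=[5,-9,57] → .
  covered (7 px):
    . . . . . . . . . . .
    . . . . . . . . . . .
    . . . . . . . X . . .
    . . . . . . . X . . .
    . . . . . . . . X . .
    . . . . . . . . X X .
    . . . . . . . . X X .
    . . . . . . . . . . .
    . . . . . . . . . . .
    . . . . . . . . . . .
    . . . . . . . . . . .
    . . . . . . . . . . .
T1:
  2·area = 118
  edge (12, 16)→(5, 7): d=(-7,-9) top-left  bias=+0
  edge (5, 7)→(22, 12): d=(17,5) right/bottom  bias=-1
  edge (22, 12)→(12, 16): d=(-10,4) right/bottom  bias=-1
    (2,3)@(5, 7): e=[0,0,118] → .  [on edge]
    (3,4)@(7, 9): e=[4,24,90] → X
    (4,4)@(9, 9): e=[22,14,82] → X
    (5,4)@(11, 9): e=[40,4,74] → X
    (6,4)@(13, 9): e=[58,-6,66] → .
    (3,5)@(7, 11): e=[-10,58,70] → .
    (4,5)@(9, 11): e=[8,48,62] → X
    (6,5)@(13, 11): e=[44,28,46] → X
    (7,5)@(15, 11): e=[62,18,38] → X
    (8,5)@(17, 11): e=[80,8,30] → X
    (9,5)@(19, 11): e=[98,-2,22] → .
    (4,6)@(9, 13): e=[-6,82,42] → .
  covered (14 px):
    . . . . . . . . . . .
    . . . . . . . . . . .
    . . . . . . . . . . .
    . . . . . . . . . . .
    . . . X X X . . . . .
    . . . . X X X X X . .
    . . . . . X X X X X .
    . . . . . . X . . . .
    . . . . . . . . . . .
    . . . . . . . . . . .
    . . . . . . . . . . .
    . . . . . . . . . . .

Z-buffer (winner per pixel, '.' = empty):
  . . . . . . . . . . .
  . . . . . . . . . . .
  . . . . . . . 0 . . .
  . . . . . . . 0 . . .
  . . . 1 1 1 . . 0 . .
  . . . . 1 1 1 1 1 0 .
  . . . . . 1 1 1 1 1 .
  . . . . . . 1 . . . .
  . . . . . . . . . . .
  . . . . . . . . . . .
  . . . . . . . . . . .
  . . . . . . . . . . .

Answer: 1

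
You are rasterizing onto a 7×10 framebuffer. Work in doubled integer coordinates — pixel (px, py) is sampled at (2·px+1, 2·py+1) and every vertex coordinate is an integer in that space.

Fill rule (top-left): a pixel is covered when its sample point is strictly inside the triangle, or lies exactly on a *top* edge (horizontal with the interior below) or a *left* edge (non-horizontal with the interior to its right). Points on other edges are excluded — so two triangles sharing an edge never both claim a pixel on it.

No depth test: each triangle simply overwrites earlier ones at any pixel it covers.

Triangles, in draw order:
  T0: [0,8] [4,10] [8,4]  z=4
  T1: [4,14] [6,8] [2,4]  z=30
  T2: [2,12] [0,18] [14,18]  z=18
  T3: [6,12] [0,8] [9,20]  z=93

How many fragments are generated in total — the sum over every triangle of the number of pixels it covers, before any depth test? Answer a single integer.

T0:
  2·area = 32  (B↔C swapped to make it positive)
  edge (0, 8)→(8, 4): d=(8,-4) top-left  bias=+0
  edge (8, 4)→(4, 10): d=(-4,6) right/bottom  bias=-1
  edge (4, 10)→(0, 8): d=(-4,-2) top-left  bias=+0
    (3,2)@(7, 5): e=[4,2,26] → #
    (4,2)@(9, 5): e=[12,-10,30] → ·
    (1,3)@(3, 7): e=[4,18,10] → #
    (2,3)@(5, 7): e=[12,6,14] → #
    (3,3)@(7, 7): e=[20,-6,18] → ·
    (1,4)@(3, 9): e=[20,10,2] → #
    (2,4)@(5, 9): e=[28,-2,6] → ·
    (1,5)@(3, 11): e=[36,2,-6] → ·
  covered (4 px):
    · · · · · · ·
    · · · · · · ·
    · · · # · · ·
    · # # · · · ·
    · # · · · · ·
    · · · · · · ·
    · · · · · · ·
    · · · · · · ·
    · · · · · · ·
    · · · · · · ·
T1:
  2·area = 32  (B↔C swapped to make it positive)
  edge (4, 14)→(2, 4): d=(-2,-10) top-left  bias=+0
  edge (2, 4)→(6, 8): d=(4,4) right/bottom  bias=-1
  edge (6, 8)→(4, 14): d=(-2,6) right/bottom  bias=-1
    (0,1)@(1, 3): e=[-8,0,40] → ·  [on edge]
    (1,2)@(3, 5): e=[8,0,24] → ·  [on edge]
    (3,2)@(7, 5): e=[48,-16,0] → ·  [on edge]
    (1,3)@(3, 7): e=[4,8,20] → #
    (2,3)@(5, 7): e=[24,0,8] → ·  [on edge]
    (1,4)@(3, 9): e=[0,16,16] → #  [on edge]
    (2,4)@(5, 9): e=[20,8,4] → #
    (3,4)@(7, 9): e=[40,0,-8] → ·  [on edge]
    (1,5)@(3, 11): e=[-4,24,12] → ·
    (2,5)@(5, 11): e=[16,16,0] → ·  [on edge]
    (4,5)@(9, 11): e=[56,0,-24] → ·  [on edge]
    (5,6)@(11, 13): e=[72,0,-40] → ·  [on edge]
    (6,7)@(13, 15): e=[88,0,-56] → ·  [on edge]
    (1,8)@(3, 17): e=[-16,48,0] → ·  [on edge]
    (2,9)@(5, 19): e=[0,48,-16] → ·  [on edge]
  covered (3 px):
    · · · · · · ·
    · · · · · · ·
    · · · · · · ·
    · # · · · · ·
    · # # · · · ·
    · · · · · · ·
    · · · · · · ·
    · · · · · · ·
    · · · · · · ·
    · · · · · · ·
T2:
  2·area = 84  (B↔C swapped to make it positive)
  edge (2, 12)→(14, 18): d=(12,6) right/bottom  bias=-1
  edge (14, 18)→(0, 18): d=(-14,0) right/bottom  bias=-1
  edge (0, 18)→(2, 12): d=(2,-6) top-left  bias=+0
    (2,1)@(5, 3): e=[-126,210,0] → ·  [on edge]
    (1,4)@(3, 9): e=[-42,126,0] → ·  [on edge]
    (1,6)@(3, 13): e=[6,70,8] → #
    (2,6)@(5, 13): e=[-6,70,20] → ·
    (0,7)@(1, 15): e=[42,42,0] → #  [on edge]
    (2,7)@(5, 15): e=[18,42,24] → #
    (3,7)@(7, 15): e=[6,42,36] → #
    (4,7)@(9, 15): e=[-6,42,48] → ·
    (0,8)@(1, 17): e=[66,14,4] → #
    (4,8)@(9, 17): e=[18,14,52] → #
    (5,8)@(11, 17): e=[6,14,64] → #
    (6,8)@(13, 17): e=[-6,14,76] → ·
  covered (11 px):
    · · · · · · ·
    · · · · · · ·
    · · · · · · ·
    · · · · · · ·
    · · · · · · ·
    · · · · · · ·
    · # · · · · ·
    # # # # · · ·
    # # # # # # ·
    · · · · · · ·
T3:
  2·area = 36  (B↔C swapped to make it positive)
  edge (6, 12)→(9, 20): d=(3,8) right/bottom  bias=-1
  edge (9, 20)→(0, 8): d=(-9,-12) top-left  bias=+0
  edge (0, 8)→(6, 12): d=(6,4) right/bottom  bias=-1
    (0,4)@(1, 9): e=[31,3,2] → #
    (1,4)@(3, 9): e=[15,27,-6] → ·
    (0,5)@(1, 11): e=[37,-15,14] → ·
    (1,5)@(3, 11): e=[21,9,6] → #
    (2,5)@(5, 11): e=[5,33,-2] → ·
    (1,6)@(3, 13): e=[27,-9,18] → ·
    (2,6)@(5, 13): e=[11,15,10] → #
    (3,6)@(7, 13): e=[-5,39,2] → ·
    (2,7)@(5, 15): e=[17,-3,22] → ·
    (3,7)@(7, 15): e=[1,21,14] → #
    (4,7)@(9, 15): e=[-15,45,6] → ·
    (3,8)@(7, 17): e=[7,3,26] → #
  covered (5 px):
    · · · · · · ·
    · · · · · · ·
    · · · · · · ·
    · · · · · · ·
    # · · · · · ·
    · # · · · · ·
    · · # · · · ·
    · · · # · · ·
    · · · # · · ·
    · · · · · · ·

Result: 23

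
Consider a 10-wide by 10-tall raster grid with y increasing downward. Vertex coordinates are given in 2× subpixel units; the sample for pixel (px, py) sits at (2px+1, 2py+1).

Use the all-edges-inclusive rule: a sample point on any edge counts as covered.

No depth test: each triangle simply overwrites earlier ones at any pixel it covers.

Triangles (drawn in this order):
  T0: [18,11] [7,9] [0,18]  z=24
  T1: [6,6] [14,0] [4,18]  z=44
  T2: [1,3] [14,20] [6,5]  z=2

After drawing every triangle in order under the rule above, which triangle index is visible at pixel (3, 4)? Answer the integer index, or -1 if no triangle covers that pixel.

T0:
  2·area = 113  (B↔C swapped to make it positive)
  edge (18, 11)→(0, 18): d=(-18,7) inclusive
  edge (0, 18)→(7, 9): d=(7,-9) inclusive
  edge (7, 9)→(18, 11): d=(11,2) inclusive
    (3,4)@(7, 9): e=[113,0,0] → X  [on edge]
    (4,4)@(9, 9): e=[99,18,-4] → .
    (3,5)@(7, 11): e=[77,14,22] → X
    (4,5)@(9, 11): e=[63,32,18] → X
    (5,5)@(11, 11): e=[49,50,14] → X
    (6,5)@(13, 11): e=[35,68,10] → X
    (7,5)@(15, 11): e=[21,86,6] → X
    (8,5)@(17, 11): e=[7,104,2] → X
    (9,5)@(19, 11): e=[-7,122,-2] → .
    (2,6)@(5, 13): e=[55,10,48] → X
    (6,6)@(13, 13): e=[-1,82,32] → .
    (7,6)@(15, 13): e=[-15,100,28] → .
  covered (15 px):
    . . . . . . . . . .
    . . . . . . . . . .
    . . . . . . . . . .
    . . . . . . . . . .
    . . . X . . . . . .
    . . . X X X X X X .
    . . X X X X . . . .
    . X X X . . . . . .
    X . . . . . . . . .
    . . . . . . . . . .
T1:
  2·area = 84
  edge (6, 6)→(14, 0): d=(8,-6) inclusive
  edge (14, 0)→(4, 18): d=(-10,18) inclusive
  edge (4, 18)→(6, 6): d=(2,-12) inclusive
    (6,0)@(13, 1): e=[2,8,74] → X
    (7,0)@(15, 1): e=[14,-28,98] → .
    (5,1)@(11, 3): e=[6,24,54] → X
    (6,1)@(13, 3): e=[18,-12,78] → .
    (4,2)@(9, 5): e=[10,40,34] → X
    (6,2)@(13, 5): e=[34,-32,82] → .
    (3,3)@(7, 7): e=[14,56,14] → X
    (5,3)@(11, 7): e=[38,-16,62] → .
    (3,4)@(7, 9): e=[30,36,18] → X
    (4,4)@(9, 9): e=[42,0,42] → X  [on edge]
    (5,4)@(11, 9): e=[54,-36,66] → .
    (3,5)@(7, 11): e=[46,16,22] → X
  covered (11 px):
    . . . . . . X . . .
    . . . . . X . . . .
    . . . . X X . . . .
    . . . X X . . . . .
    . . . X X . . . . .
    . . . X . . . . . .
    . . X . . . . . . .
    . . X . . . . . . .
    . . . . . . . . . .
    . . . . . . . . . .
T2:
  2·area = 59  (B↔C swapped to make it positive)
  edge (1, 3)→(6, 5): d=(5,2) inclusive
  edge (6, 5)→(14, 20): d=(8,15) inclusive
  edge (14, 20)→(1, 3): d=(-13,-17) inclusive
    (0,1)@(1, 3): e=[0,59,0] → X  [on edge]
    (1,1)@(3, 3): e=[-4,29,34] → .
    (0,2)@(1, 5): e=[10,75,-26] → .
    (1,2)@(3, 5): e=[6,45,8] → X
    (2,2)@(5, 5): e=[2,15,42] → X
    (3,2)@(7, 5): e=[-2,-15,76] → .
    (1,3)@(3, 7): e=[16,61,-18] → .
    (2,3)@(5, 7): e=[12,31,16] → X
    (3,3)@(7, 7): e=[8,1,50] → X
    (4,3)@(9, 7): e=[4,-29,84] → .
    (5,3)@(11, 7): e=[0,-59,118] → .  [on edge]
    (2,4)@(5, 9): e=[22,47,-10] → .
  covered (9 px):
    . . . . . . . . . .
    X . . . . . . . . .
    . X X . . . . . . .
    . . X X . . . . . .
    . . . X . . . . . .
    . . . . X . . . . .
    . . . . X . . . . .
    . . . . . X . . . .
    . . . . . . . . . .
    . . . . . . . . . .

Z-buffer (winner per pixel, '.' = empty):
  . . . . . . 1 . . .
  2 . . . . 1 . . . .
  . 2 2 . 1 1 . . . .
  . . 2 2 1 . . . . .
  . . . 2 1 . . . . .
  . . . 1 2 0 0 0 0 .
  . . 1 0 2 0 . . . .
  . 0 1 0 . 2 . . . .
  0 . . . . . . . . .
  . . . . . . . . . .

Final: 2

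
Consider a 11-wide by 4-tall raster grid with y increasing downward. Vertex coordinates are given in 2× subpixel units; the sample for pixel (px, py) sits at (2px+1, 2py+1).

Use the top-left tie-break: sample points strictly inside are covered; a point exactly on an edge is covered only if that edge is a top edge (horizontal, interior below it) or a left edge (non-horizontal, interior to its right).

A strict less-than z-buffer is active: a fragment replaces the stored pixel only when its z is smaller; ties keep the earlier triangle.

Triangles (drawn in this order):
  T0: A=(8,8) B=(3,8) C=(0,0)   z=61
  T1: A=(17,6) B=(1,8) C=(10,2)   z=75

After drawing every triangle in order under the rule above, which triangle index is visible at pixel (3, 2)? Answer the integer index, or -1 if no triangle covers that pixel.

T0:
  2·area = 40
  edge (8, 8)→(3, 8): d=(-5,0) right/bottom  bias=-1
  edge (3, 8)→(0, 0): d=(-3,-8) top-left  bias=+0
  edge (0, 0)→(8, 8): d=(8,8) right/bottom  bias=-1
    (0,0)@(1, 1): e=[35,5,0] → ·  [on edge]
    (1,1)@(3, 3): e=[25,15,0] → ·  [on edge]
    (1,2)@(3, 5): e=[15,9,16] → #
    (2,2)@(5, 5): e=[15,25,0] → ·  [on edge]
    (1,3)@(3, 7): e=[5,3,32] → #
    (2,3)@(5, 7): e=[5,19,16] → #
    (3,3)@(7, 7): e=[5,35,0] → ·  [on edge]
  covered (3 px):
    · · · · · · · · · · ·
    · · · · · · · · · · ·
    · # · · · · · · · · ·
    · # # · · · · · · · ·
T1:
  2·area = 78
  edge (17, 6)→(1, 8): d=(-16,2) right/bottom  bias=-1
  edge (1, 8)→(10, 2): d=(9,-6) top-left  bias=+0
  edge (10, 2)→(17, 6): d=(7,4) right/bottom  bias=-1
    (4,1)@(9, 3): e=[64,3,11] → #
    (5,1)@(11, 3): e=[60,15,3] → #
    (6,1)@(13, 3): e=[56,27,-5] → ·
    (3,2)@(7, 5): e=[36,9,33] → #
    (6,2)@(13, 5): e=[24,45,9] → #
    (7,2)@(15, 5): e=[20,57,1] → #
    (8,2)@(17, 5): e=[16,69,-7] → ·
    (1,3)@(3, 7): e=[12,3,63] → #
    (2,3)@(5, 7): e=[8,15,55] → #
    (4,3)@(9, 7): e=[0,39,39] → ·  [on edge]
    (5,3)@(11, 7): e=[-4,51,31] → ·
    (6,3)@(13, 7): e=[-8,63,23] → ·
  covered (10 px):
    · · · · · · · · · · ·
    · · · · # # · · · · ·
    · · · # # # # # · · ·
    · # # # · · · · · · ·

Z-buffer (winner per pixel, '.' = empty):
  . . . . . . . . . . .
  . . . . 1 1 . . . . .
  . 0 . 1 1 1 1 1 . . .
  . 0 0 1 . . . . . . .

Result: 1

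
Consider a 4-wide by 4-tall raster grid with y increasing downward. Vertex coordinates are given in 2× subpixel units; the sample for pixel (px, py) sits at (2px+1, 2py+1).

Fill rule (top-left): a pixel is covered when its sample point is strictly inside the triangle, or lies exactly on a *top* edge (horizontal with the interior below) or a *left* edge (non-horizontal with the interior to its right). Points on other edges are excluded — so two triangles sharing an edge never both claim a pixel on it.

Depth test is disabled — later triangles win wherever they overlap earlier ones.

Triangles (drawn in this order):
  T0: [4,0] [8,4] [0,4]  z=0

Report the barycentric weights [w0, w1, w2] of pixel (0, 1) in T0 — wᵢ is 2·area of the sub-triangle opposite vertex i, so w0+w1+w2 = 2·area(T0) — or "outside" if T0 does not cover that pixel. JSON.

T0:
  2·area = 32
  edge (4, 0)→(8, 4): d=(4,4) right/bottom  bias=-1
  edge (8, 4)→(0, 4): d=(-8,0) right/bottom  bias=-1
  edge (0, 4)→(4, 0): d=(4,-4) top-left  bias=+0
    (1,0)@(3, 1): e=[8,24,0] → █  [on edge]
    (2,0)@(5, 1): e=[0,24,8] → ·  [on edge]
    (0,1)@(1, 3): e=[24,8,0] → █  [on edge]
    (2,1)@(5, 3): e=[8,8,16] → █
    (3,1)@(7, 3): e=[0,8,24] → ·  [on edge]
    (0,2)@(1, 5): e=[32,-8,8] → ·
    (1,2)@(3, 5): e=[24,-8,16] → ·
    (2,2)@(5, 5): e=[16,-8,24] → ·
  covered (4 px):
    · █ · ·
    █ █ █ ·
    · · · ·
    · · · ·

Result: [8,0,24]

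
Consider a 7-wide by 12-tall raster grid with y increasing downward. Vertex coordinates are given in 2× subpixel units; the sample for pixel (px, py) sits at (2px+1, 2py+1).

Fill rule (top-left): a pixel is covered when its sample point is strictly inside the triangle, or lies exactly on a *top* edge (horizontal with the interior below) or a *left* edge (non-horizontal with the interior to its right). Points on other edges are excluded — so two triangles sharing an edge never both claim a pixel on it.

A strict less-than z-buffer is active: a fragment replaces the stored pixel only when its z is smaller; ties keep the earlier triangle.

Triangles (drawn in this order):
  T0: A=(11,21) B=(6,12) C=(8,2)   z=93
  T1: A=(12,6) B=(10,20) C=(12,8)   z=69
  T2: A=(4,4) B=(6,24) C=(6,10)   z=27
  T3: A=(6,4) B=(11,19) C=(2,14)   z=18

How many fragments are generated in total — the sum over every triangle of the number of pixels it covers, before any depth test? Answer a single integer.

T0:
  2·area = 68
  edge (11, 21)→(6, 12): d=(-5,-9) top-left  bias=+0
  edge (6, 12)→(8, 2): d=(2,-10) top-left  bias=+0
  edge (8, 2)→(11, 21): d=(3,19) right/bottom  bias=-1
    (0,1)@(1, 3): e=[0,-68,136] → ·  [on edge]
    (3,3)@(7, 7): e=[34,0,34] → █  [on edge]
    (4,3)@(9, 7): e=[52,20,-4] → ·
    (3,4)@(7, 9): e=[24,4,40] → █
    (4,4)@(9, 9): e=[42,24,2] → █
    (5,4)@(11, 9): e=[60,44,-36] → ·
    (3,5)@(7, 11): e=[14,8,46] → █
    (5,5)@(11, 11): e=[50,48,-30] → ·
    (3,6)@(7, 13): e=[4,12,52] → █
    (5,6)@(11, 13): e=[40,52,-24] → ·
    (3,7)@(7, 15): e=[-6,16,58] → ·
    (4,7)@(9, 15): e=[12,36,20] → █
    (2,8)@(5, 17): e=[-34,0,102] → ·  [on edge]
    (5,10)@(11, 21): e=[0,68,0] → ·  [on edge]
  covered (9 px):
    · · · · · · ·
    · · · · · · ·
    · · · · · · ·
    · · · █ · · ·
    · · · █ █ · ·
    · · · █ █ · ·
    · · · █ █ · ·
    · · · · █ · ·
    · · · · █ · ·
    · · · · · · ·
    · · · · · · ·
    · · · · · · ·
T1:
  2·area = 4  (B↔C swapped to make it positive)
  edge (12, 6)→(12, 8): d=(0,2) right/bottom  bias=-1
  edge (12, 8)→(10, 20): d=(-2,12) right/bottom  bias=-1
  edge (10, 20)→(12, 6): d=(2,-14) top-left  bias=+0
    (5,6)@(11, 13): e=[2,2,0] → █  [on edge]
    (6,6)@(13, 13): e=[-2,-22,28] → ·
    (5,7)@(11, 15): e=[2,-2,4] → ·
  covered (1 px):
    · · · · · · ·
    · · · · · · ·
    · · · · · · ·
    · · · · · · ·
    · · · · · · ·
    · · · · · · ·
    · · · · · █ ·
    · · · · · · ·
    · · · · · · ·
    · · · · · · ·
    · · · · · · ·
    · · · · · · ·
T2:
  2·area = 28  (B↔C swapped to make it positive)
  edge (4, 4)→(6, 10): d=(2,6) right/bottom  bias=-1
  edge (6, 10)→(6, 24): d=(0,14) right/bottom  bias=-1
  edge (6, 24)→(4, 4): d=(-2,-20) top-left  bias=+0
    (1,0)@(3, 1): e=[0,42,-14] → ·  [on edge]
    (2,3)@(5, 7): e=[0,14,14] → ·  [on edge]
    (2,4)@(5, 9): e=[4,14,10] → █
    (3,4)@(7, 9): e=[-8,-14,50] → ·
    (2,5)@(5, 11): e=[8,14,6] → █
    (3,5)@(7, 11): e=[-4,-14,46] → ·
    (2,6)@(5, 13): e=[12,14,2] → █
    (3,6)@(7, 13): e=[0,-14,42] → ·  [on edge]
    (2,7)@(5, 15): e=[16,14,-2] → ·
    (4,9)@(9, 19): e=[0,-42,70] → ·  [on edge]
  covered (3 px):
    · · · · · · ·
    · · · · · · ·
    · · · · · · ·
    · · · · · · ·
    · · █ · · · ·
    · · █ · · · ·
    · · █ · · · ·
    · · · · · · ·
    · · · · · · ·
    · · · · · · ·
    · · · · · · ·
    · · · · · · ·
T3:
  2·area = 110
  edge (6, 4)→(11, 19): d=(5,15) right/bottom  bias=-1
  edge (11, 19)→(2, 14): d=(-9,-5) top-left  bias=+0
  edge (2, 14)→(6, 4): d=(4,-10) top-left  bias=+0
    (2,0)@(5, 1): e=[0,132,-22] → ·  [on edge]
    (2,3)@(5, 7): e=[30,78,2] → █
    (3,3)@(7, 7): e=[0,88,22] → ·  [on edge]
    (2,4)@(5, 9): e=[40,60,10] → █
    (3,4)@(7, 9): e=[10,70,30] → █
    (4,4)@(9, 9): e=[-20,80,50] → ·
    (2,5)@(5, 11): e=[50,42,18] → █
    (4,5)@(9, 11): e=[-10,62,58] → ·
    (1,6)@(3, 13): e=[90,14,6] → █
    (4,6)@(9, 13): e=[0,44,66] → ·  [on edge]
    (1,7)@(3, 15): e=[100,-4,14] → ·
    (2,7)@(5, 15): e=[70,6,34] → █
    (5,9)@(11, 19): e=[0,0,110] → ·  [on edge]
  covered (12 px):
    · · · · · · ·
    · · · · · · ·
    · · · · · · ·
    · · █ · · · ·
    · · █ █ · · ·
    · · █ █ · · ·
    · █ █ █ · · ·
    · · █ █ █ · ·
    · · · · █ · ·
    · · · · · · ·
    · · · · · · ·
    · · · · · · ·

Result: 25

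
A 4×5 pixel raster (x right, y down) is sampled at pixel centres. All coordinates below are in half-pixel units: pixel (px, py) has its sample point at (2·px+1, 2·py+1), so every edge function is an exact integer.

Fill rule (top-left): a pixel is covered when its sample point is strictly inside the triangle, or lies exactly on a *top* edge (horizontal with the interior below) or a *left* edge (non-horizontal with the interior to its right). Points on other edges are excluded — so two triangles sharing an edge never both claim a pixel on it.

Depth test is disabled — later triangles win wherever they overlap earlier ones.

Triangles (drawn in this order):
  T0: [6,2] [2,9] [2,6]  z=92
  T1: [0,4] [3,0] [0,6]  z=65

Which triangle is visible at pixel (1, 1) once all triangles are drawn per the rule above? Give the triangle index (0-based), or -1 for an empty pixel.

T0:
  2·area = 12
  edge (6, 2)→(2, 9): d=(-4,7) right/bottom  bias=-1
  edge (2, 9)→(2, 6): d=(0,-3) top-left  bias=+0
  edge (2, 6)→(6, 2): d=(4,-4) top-left  bias=+0
    (3,0)@(7, 1): e=[-3,15,0] → ·  [on edge]
    (2,1)@(5, 3): e=[3,9,0] → █  [on edge]
    (3,1)@(7, 3): e=[-11,15,8] → ·
    (1,2)@(3, 5): e=[9,3,0] → █  [on edge]
    (2,2)@(5, 5): e=[-5,9,8] → ·
    (0,3)@(1, 7): e=[15,-3,0] → ·  [on edge]
    (1,3)@(3, 7): e=[1,3,8] → █
    (2,3)@(5, 7): e=[-13,9,16] → ·
    (1,4)@(3, 9): e=[-7,3,16] → ·
  covered (3 px):
    · · · ·
    · · █ ·
    · █ · ·
    · █ · ·
    · · · ·
T1:
  2·area = 6
  edge (0, 4)→(3, 0): d=(3,-4) top-left  bias=+0
  edge (3, 0)→(0, 6): d=(-3,6) right/bottom  bias=-1
  edge (0, 6)→(0, 4): d=(0,-2) top-left  bias=+0
    (0,1)@(1, 3): e=[1,3,2] → █
    (1,1)@(3, 3): e=[9,-9,6] → ·
    (0,2)@(1, 5): e=[7,-3,2] → ·
  covered (1 px):
    · · · ·
    █ · · ·
    · · · ·
    · · · ·
    · · · ·

Z-buffer (winner per pixel, '.' = empty):
  . . . .
  1 . 0 .
  . 0 . .
  . 0 . .
  . . . .

Final: -1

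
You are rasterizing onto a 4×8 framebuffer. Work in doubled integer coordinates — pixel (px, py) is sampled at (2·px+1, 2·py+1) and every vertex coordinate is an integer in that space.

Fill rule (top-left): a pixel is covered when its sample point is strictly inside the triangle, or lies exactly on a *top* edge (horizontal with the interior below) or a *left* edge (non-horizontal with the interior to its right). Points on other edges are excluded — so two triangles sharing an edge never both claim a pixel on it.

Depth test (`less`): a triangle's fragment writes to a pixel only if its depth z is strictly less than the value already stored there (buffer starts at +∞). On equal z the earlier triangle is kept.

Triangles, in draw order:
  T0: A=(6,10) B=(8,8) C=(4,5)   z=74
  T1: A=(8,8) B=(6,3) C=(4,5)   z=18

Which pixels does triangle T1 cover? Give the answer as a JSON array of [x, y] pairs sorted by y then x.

T0:
  2·area = 14  (B↔C swapped to make it positive)
  edge (6, 10)→(4, 5): d=(-2,-5) top-left  bias=+0
  edge (4, 5)→(8, 8): d=(4,3) right/bottom  bias=-1
  edge (8, 8)→(6, 10): d=(-2,2) right/bottom  bias=-1
    (2,3)@(5, 7): e=[1,5,8] → #
    (3,3)@(7, 7): e=[11,-1,4] → ·
    (2,4)@(5, 9): e=[-3,13,4] → ·
    (3,4)@(7, 9): e=[7,7,0] → ·  [on edge]
    (2,5)@(5, 11): e=[-7,21,0] → ·  [on edge]
    (1,6)@(3, 13): e=[-21,35,0] → ·  [on edge]
    (0,7)@(1, 15): e=[-35,49,0] → ·  [on edge]
  covered (1 px):
    · · · ·
    · · · ·
    · · · ·
    · · # ·
    · · · ·
    · · · ·
    · · · ·
    · · · ·
T1:
  2·area = 14  (B↔C swapped to make it positive)
  edge (8, 8)→(4, 5): d=(-4,-3) top-left  bias=+0
  edge (4, 5)→(6, 3): d=(2,-2) top-left  bias=+0
  edge (6, 3)→(8, 8): d=(2,5) right/bottom  bias=-1
    (2,2)@(5, 5): e=[3,2,9] → #
    (3,2)@(7, 5): e=[9,6,-1] → ·
    (2,3)@(5, 7): e=[-5,6,13] → ·
    (3,3)@(7, 7): e=[1,10,3] → #
    (3,4)@(7, 9): e=[-7,14,7] → ·
  covered (2 px):
    · · · ·
    · · · ·
    · · # ·
    · · · #
    · · · ·
    · · · ·
    · · · ·
    · · · ·

Result: [[2,2],[3,3]]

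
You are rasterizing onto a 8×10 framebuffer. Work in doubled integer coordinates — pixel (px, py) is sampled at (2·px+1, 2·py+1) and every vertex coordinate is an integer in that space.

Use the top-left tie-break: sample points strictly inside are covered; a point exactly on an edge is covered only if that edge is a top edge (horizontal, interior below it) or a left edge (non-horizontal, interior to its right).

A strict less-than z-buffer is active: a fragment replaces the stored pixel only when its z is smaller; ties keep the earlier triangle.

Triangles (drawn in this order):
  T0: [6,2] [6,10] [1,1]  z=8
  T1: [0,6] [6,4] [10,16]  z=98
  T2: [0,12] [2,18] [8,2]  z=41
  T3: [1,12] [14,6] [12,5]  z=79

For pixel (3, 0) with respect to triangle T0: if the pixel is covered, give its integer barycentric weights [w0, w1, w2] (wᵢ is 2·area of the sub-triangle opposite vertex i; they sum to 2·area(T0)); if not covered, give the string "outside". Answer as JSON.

T0:
  2·area = 40
  edge (6, 2)→(6, 10): d=(0,8) right/bottom  bias=-1
  edge (6, 10)→(1, 1): d=(-5,-9) top-left  bias=+0
  edge (1, 1)→(6, 2): d=(5,1) right/bottom  bias=-1
    (0,0)@(1, 1): e=[40,0,0] → .  [on edge]
    (1,1)@(3, 3): e=[24,8,8] → X
    (2,1)@(5, 3): e=[8,26,6] → X
    (3,1)@(7, 3): e=[-8,44,4] → .
    (5,1)@(11, 3): e=[-40,80,0] → .  [on edge]
    (1,2)@(3, 5): e=[24,-2,18] → .
    (2,2)@(5, 5): e=[8,16,16] → X
    (3,2)@(7, 5): e=[-8,34,14] → .
    (2,3)@(5, 7): e=[8,6,26] → X
    (3,3)@(7, 7): e=[-8,24,24] → .
    (2,4)@(5, 9): e=[8,-4,36] → .
    (5,9)@(11, 19): e=[-40,0,80] → .  [on edge]
  covered (4 px):
    . . . . . . . .
    . X X . . . . .
    . . X . . . . .
    . . X . . . . .
    . . . . . . . .
    . . . . . . . .
    . . . . . . . .
    . . . . . . . .
    . . . . . . . .
    . . . . . . . .
T1:
  2·area = 80
  edge (0, 6)→(6, 4): d=(6,-2) top-left  bias=+0
  edge (6, 4)→(10, 16): d=(4,12) right/bottom  bias=-1
  edge (10, 16)→(0, 6): d=(-10,-10) top-left  bias=+0
    (2,0)@(5, 1): e=[-20,0,100] → .  [on edge]
    (7,0)@(15, 1): e=[0,-120,200] → .  [on edge]
    (4,1)@(9, 3): e=[0,-40,120] → .  [on edge]
    (1,2)@(3, 5): e=[0,40,40] → X  [on edge]
    (2,2)@(5, 5): e=[4,16,60] → X
    (3,2)@(7, 5): e=[8,-8,80] → .
    (0,3)@(1, 7): e=[8,72,0] → X  [on edge]
    (3,3)@(7, 7): e=[20,0,60] → .  [on edge]
    (0,4)@(1, 9): e=[20,80,-20] → .
    (1,4)@(3, 9): e=[24,56,0] → X  [on edge]
    (3,4)@(7, 9): e=[32,8,40] → X
    (4,4)@(9, 9): e=[36,-16,60] → .
    (2,5)@(5, 11): e=[40,40,0] → X  [on edge]
    (3,6)@(7, 13): e=[56,24,0] → X  [on edge]
    (4,6)@(9, 13): e=[60,0,20] → .  [on edge]
    (4,7)@(9, 15): e=[72,8,0] → X  [on edge]
    (5,8)@(11, 17): e=[88,-8,0] → .  [on edge]
    (5,9)@(11, 19): e=[100,0,-20] → .  [on edge]
    (6,9)@(13, 19): e=[104,-24,0] → .  [on edge]
  covered (12 px):
    . . . . . . . .
    . . . . . . . .
    . X X . . . . .
    X X X . . . . .
    . X X X . . . .
    . . X X . . . .
    . . . X . . . .
    . . . . X . . .
    . . . . . . . .
    . . . . . . . .
T2:
  2·area = 68  (B↔C swapped to make it positive)
  edge (0, 12)→(8, 2): d=(8,-10) top-left  bias=+0
  edge (8, 2)→(2, 18): d=(-6,16) right/bottom  bias=-1
  edge (2, 18)→(0, 12): d=(-2,-6) top-left  bias=+0
    (2,3)@(5, 7): e=[10,18,40] → X
    (3,3)@(7, 7): e=[30,-14,52] → .
    (1,4)@(3, 9): e=[6,38,24] → X
    (3,4)@(7, 9): e=[46,-26,48] → .
    (0,5)@(1, 11): e=[2,58,8] → X
    (2,5)@(5, 11): e=[42,-6,32] → .
    (0,6)@(1, 13): e=[18,46,4] → X
    (2,6)@(5, 13): e=[58,-18,28] → .
    (0,7)@(1, 15): e=[34,34,0] → X  [on edge]
    (2,7)@(5, 15): e=[74,-30,24] → .
    (0,8)@(1, 17): e=[50,22,-4] → .
    (1,8)@(3, 17): e=[70,-10,8] → .
  covered (9 px):
    . . . . . . . .
    . . . . . . . .
    . . . . . . . .
    . . X . . . . .
    . X X . . . . .
    X X . . . . . .
    X X . . . . . .
    X X . . . . . .
    . . . . . . . .
    . . . . . . . .
T3:
  2·area = 25  (B↔C swapped to make it positive)
  edge (1, 12)→(12, 5): d=(11,-7) top-left  bias=+0
  edge (12, 5)→(14, 6): d=(2,1) right/bottom  bias=-1
  edge (14, 6)→(1, 12): d=(-13,6) right/bottom  bias=-1
    (4,3)@(9, 7): e=[1,7,17] → X
    (5,3)@(11, 7): e=[15,5,5] → X
    (6,3)@(13, 7): e=[29,3,-7] → .
    (3,4)@(7, 9): e=[9,13,3] → X
    (4,4)@(9, 9): e=[23,11,-9] → .
    (5,4)@(11, 9): e=[37,9,-21] → .
    (1,5)@(3, 11): e=[3,21,1] → X
    (2,5)@(5, 11): e=[17,19,-11] → .
    (3,5)@(7, 11): e=[31,17,-23] → .
    (1,6)@(3, 13): e=[25,25,-25] → .
  covered (4 px):
    . . . . . . . .
    . . . . . . . .
    . . . . . . . .
    . . . . X X . .
    . . . X . . . .
    . X . . . . . .
    . . . . . . . .
    . . . . . . . .
    . . . . . . . .
    . . . . . . . .

Result: "outside"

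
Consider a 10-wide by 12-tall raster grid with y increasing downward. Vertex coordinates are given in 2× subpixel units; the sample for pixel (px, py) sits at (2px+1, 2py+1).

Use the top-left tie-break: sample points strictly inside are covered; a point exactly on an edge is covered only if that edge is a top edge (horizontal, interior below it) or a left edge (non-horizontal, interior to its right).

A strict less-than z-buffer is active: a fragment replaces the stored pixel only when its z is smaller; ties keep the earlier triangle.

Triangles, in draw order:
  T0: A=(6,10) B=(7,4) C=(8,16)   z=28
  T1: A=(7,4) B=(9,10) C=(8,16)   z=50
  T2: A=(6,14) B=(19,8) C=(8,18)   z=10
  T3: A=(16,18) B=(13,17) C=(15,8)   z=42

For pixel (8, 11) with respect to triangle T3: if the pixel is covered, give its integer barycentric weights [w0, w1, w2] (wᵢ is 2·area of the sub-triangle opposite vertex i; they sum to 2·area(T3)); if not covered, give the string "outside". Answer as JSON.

T0:
  2·area = 18
  edge (6, 10)→(7, 4): d=(1,-6) top-left  bias=+0
  edge (7, 4)→(8, 16): d=(1,12) right/bottom  bias=-1
  edge (8, 16)→(6, 10): d=(-2,-6) top-left  bias=+0
    (1,0)@(3, 1): e=[-27,45,0] → .  [on edge]
    (3,2)@(7, 5): e=[1,1,16] → X
    (4,2)@(9, 5): e=[13,-23,28] → .
    (2,3)@(5, 7): e=[-9,27,0] → .  [on edge]
    (3,3)@(7, 7): e=[3,3,12] → X
    (4,3)@(9, 7): e=[15,-21,24] → .
    (3,4)@(7, 9): e=[5,5,8] → X
    (4,4)@(9, 9): e=[17,-19,20] → .
    (3,5)@(7, 11): e=[7,7,4] → X
    (4,5)@(9, 11): e=[19,-17,16] → .
    (3,6)@(7, 13): e=[9,9,0] → X  [on edge]
    (4,6)@(9, 13): e=[21,-15,12] → .
    (4,9)@(9, 19): e=[27,-9,0] → .  [on edge]
  covered (5 px):
    . . . . . . . . . .
    . . . . . . . . . .
    . . . X . . . . . .
    . . . X . . . . . .
    . . . X . . . . . .
    . . . X . . . . . .
    . . . X . . . . . .
    . . . . . . . . . .
    . . . . . . . . . .
    . . . . . . . . . .
    . . . . . . . . . .
    . . . . . . . . . .
T1:
  2·area = 18
  edge (7, 4)→(9, 10): d=(2,6) right/bottom  bias=-1
  edge (9, 10)→(8, 16): d=(-1,6) right/bottom  bias=-1
  edge (8, 16)→(7, 4): d=(-1,-12) top-left  bias=+0
  covered (0 px):
    . . . . . . . . . .
    . . . . . . . . . .
    . . . . . . . . . .
    . . . . . . . . . .
    . . . . . . . . . .
    . . . . . . . . . .
    . . . . . . . . . .
    . . . . . . . . . .
    . . . . . . . . . .
    . . . . . . . . . .
    . . . . . . . . . .
    . . . . . . . . . .
T2:
  2·area = 64
  edge (6, 14)→(19, 8): d=(13,-6) top-left  bias=+0
  edge (19, 8)→(8, 18): d=(-11,10) right/bottom  bias=-1
  edge (8, 18)→(6, 14): d=(-2,-4) top-left  bias=+0
    (8,4)@(17, 9): e=[1,9,54] → X
    (9,4)@(19, 9): e=[13,-11,62] → .
    (6,5)@(13, 11): e=[3,27,34] → X
    (7,5)@(15, 11): e=[15,7,42] → X
    (8,5)@(17, 11): e=[27,-13,50] → .
    (4,6)@(9, 13): e=[5,45,14] → X
    (5,6)@(11, 13): e=[17,25,22] → X
    (7,6)@(15, 13): e=[41,-15,38] → .
    (3,7)@(7, 15): e=[19,43,2] → X
    (6,7)@(13, 15): e=[55,-17,26] → .
    (3,8)@(7, 17): e=[45,21,-2] → .
    (4,8)@(9, 17): e=[57,1,6] → X
  covered (10 px):
    . . . . . . . . . .
    . . . . . . . . . .
    . . . . . . . . . .
    . . . . . . . . . .
    . . . . . . . . X .
    . . . . . . X X . .
    . . . . X X X . . .
    . . . X X X . . . .
    . . . . X . . . . .
    . . . . . . . . . .
    . . . . . . . . . .
    . . . . . . . . . .
T3:
  2·area = 29
  edge (16, 18)→(13, 17): d=(-3,-1) top-left  bias=+0
  edge (13, 17)→(15, 8): d=(2,-9) top-left  bias=+0
  edge (15, 8)→(16, 18): d=(1,10) right/bottom  bias=-1
    (7,4)@(15, 9): e=[26,2,1] → X
    (8,4)@(17, 9): e=[28,20,-19] → .
    (7,5)@(15, 11): e=[20,6,3] → X
    (8,5)@(17, 11): e=[22,24,-17] → .
    (0,6)@(1, 13): e=[0,-116,145] → .  [on edge]
    (7,6)@(15, 13): e=[14,10,5] → X
    (8,6)@(17, 13): e=[16,28,-15] → .
    (3,7)@(7, 15): e=[0,-58,87] → .  [on edge]
    (7,7)@(15, 15): e=[8,14,7] → X
    (8,7)@(17, 15): e=[10,32,-13] → .
    (6,8)@(13, 17): e=[0,0,29] → X  [on edge]
    (8,8)@(17, 17): e=[4,36,-11] → .
    (9,9)@(19, 19): e=[0,58,-29] → .  [on edge]
  covered (6 px):
    . . . . . . . . . .
    . . . . . . . . . .
    . . . . . . . . . .
    . . . . . . . . . .
    . . . . . . . X . .
    . . . . . . . X . .
    . . . . . . . X . .
    . . . . . . . X . .
    . . . . . . X X . .
    . . . . . . . . . .
    . . . . . . . . . .
    . . . . . . . . . .

Final: "outside"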